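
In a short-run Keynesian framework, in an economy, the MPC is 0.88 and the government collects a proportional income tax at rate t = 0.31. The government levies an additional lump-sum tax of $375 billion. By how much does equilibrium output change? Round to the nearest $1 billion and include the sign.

−$840 billion

A lump-sum tax change of +$375 billion shifts disposable income by −$375 billion; first-round consumption changes by −c × ΔT = −0.88 × (+$375 billion) = −$330 billion.
Expenditure multiplier = 1/(1 − c(1−t)) = 1/(1 − 0.88×0.69) = 1/0.3928 ≈ 2.546.
The tax multiplier is −c × k ≈ −2.24, so ΔY = k × (−c·ΔT) = (−$330 billion) / 0.3928 ≈ −$840 billion.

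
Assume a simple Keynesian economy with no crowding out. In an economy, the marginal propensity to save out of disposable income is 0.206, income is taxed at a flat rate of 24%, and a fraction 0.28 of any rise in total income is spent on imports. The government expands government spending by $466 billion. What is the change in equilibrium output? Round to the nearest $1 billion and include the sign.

MPC = 1 − MPS = 1 − 0.206 = 0.794.
Expenditure multiplier = 1/(1 − c(1−t) + m) = 1/(1 − 0.794×0.76 + 0.28) = 1/0.67656 ≈ 1.478.
ΔY = k × ΔG = (+$466 billion) / 0.67656 ≈ +$689 billion.

+$689 billion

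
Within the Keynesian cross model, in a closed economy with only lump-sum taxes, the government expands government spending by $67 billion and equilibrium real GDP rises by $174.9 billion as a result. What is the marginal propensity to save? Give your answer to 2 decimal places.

0.38

Implied spending multiplier k = ΔY/ΔG = 174.9/67 ≈ 2.6104.
Since k = 1/(1 − MPC), MPC = 1 − 1/k = 1 − ΔG/ΔY = 1 − 67/174.9 ≈ 0.62.
MPS = 1 − MPC = 0.38.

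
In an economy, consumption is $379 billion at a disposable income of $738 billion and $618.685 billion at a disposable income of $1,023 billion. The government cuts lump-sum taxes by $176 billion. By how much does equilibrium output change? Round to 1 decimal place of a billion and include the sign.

MPC = ΔC/ΔYd = (618.685 − 379)/(1,023 − 738) = 239.685/285 = 0.841.
A lump-sum tax change of −$176 billion shifts disposable income by +$176 billion; first-round consumption changes by −c × ΔT = −0.841 × (−$176 billion) = +$148.016 billion.
Expenditure multiplier = 1/(1 − MPC) = 1/(1 − 0.841) = 1/0.159 ≈ 6.289.
The tax multiplier is −c × k ≈ −5.289, so ΔY = k × (−c·ΔT) = (+$148.016 billion) / 0.159 ≈ +$930.9 billion.

+$930.9 billion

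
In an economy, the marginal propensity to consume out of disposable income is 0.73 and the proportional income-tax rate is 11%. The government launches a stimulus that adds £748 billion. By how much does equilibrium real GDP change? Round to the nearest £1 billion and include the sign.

Expenditure multiplier = 1/(1 − c(1−t)) = 1/(1 − 0.73×0.89) = 1/0.3503 ≈ 2.855.
ΔY = k × ΔG = (+£748 billion) / 0.3503 ≈ +£2,135 billion.

+£2,135 billion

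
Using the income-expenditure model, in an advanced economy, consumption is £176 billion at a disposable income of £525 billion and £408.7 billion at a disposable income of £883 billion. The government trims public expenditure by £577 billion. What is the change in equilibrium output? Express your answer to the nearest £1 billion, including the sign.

MPC = ΔC/ΔYd = (408.7 − 176)/(883 − 525) = 232.7/358 = 0.65.
Spending multiplier = 1/(1 − MPC) = 1/(1 − 0.65) = 1/0.35 ≈ 2.857.
ΔY = k × ΔG = (−£577 billion) / 0.35 ≈ −£1,649 billion.

−£1,649 billion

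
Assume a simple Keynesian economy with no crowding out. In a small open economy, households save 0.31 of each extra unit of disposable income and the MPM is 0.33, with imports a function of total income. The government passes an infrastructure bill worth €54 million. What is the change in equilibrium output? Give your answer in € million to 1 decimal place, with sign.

+€84.4 million

MPC = 1 − MPS = 1 − 0.31 = 0.69.
Expenditure multiplier = 1/(1 − c + m) = 1/(1 − 0.69 + 0.33) = 1/0.64 ≈ 1.563.
ΔY = k × ΔG = (+€54 million) / 0.64 ≈ +€84.4 million.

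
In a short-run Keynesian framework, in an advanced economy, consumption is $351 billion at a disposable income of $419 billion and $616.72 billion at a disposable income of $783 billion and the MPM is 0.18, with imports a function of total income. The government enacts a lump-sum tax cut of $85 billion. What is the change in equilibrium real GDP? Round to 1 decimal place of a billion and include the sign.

MPC = ΔC/ΔYd = (616.72 − 351)/(783 − 419) = 265.72/364 = 0.73.
A lump-sum tax change of −$85 billion shifts disposable income by +$85 billion; first-round consumption changes by −c × ΔT = −0.73 × (−$85 billion) = +$62.05 billion.
Expenditure multiplier = 1/(1 − c + m) = 1/(1 − 0.73 + 0.18) = 1/0.45 ≈ 2.222.
The tax multiplier is −c × k ≈ −1.622, so ΔY = k × (−c·ΔT) = (+$62.05 billion) / 0.45 ≈ +$137.9 billion.

+$137.9 billion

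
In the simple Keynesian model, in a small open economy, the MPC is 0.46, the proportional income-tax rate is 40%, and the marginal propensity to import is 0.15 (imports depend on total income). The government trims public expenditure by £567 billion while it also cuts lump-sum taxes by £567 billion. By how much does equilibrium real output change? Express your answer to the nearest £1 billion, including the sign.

Expenditure multiplier = 1/(1 − c(1−t) + m) = 1/(1 − 0.46×0.6 + 0.15) = 1/0.874 ≈ 1.144.
ΔG contributes k·ΔG = (−£567 billion) / 0.874 ≈ −£648.7 billion.
ΔT of −£567 billion changes first-round spending by −c·ΔT = +£260.82 billion, contributing k·(−c·ΔT) = (+£260.82 billion) / 0.874 ≈ +£298.4 billion.
Net ΔY = k(ΔG − c·ΔT) = (−£306.18 billion) / 0.874 ≈ −£350 billion.

−£350 billion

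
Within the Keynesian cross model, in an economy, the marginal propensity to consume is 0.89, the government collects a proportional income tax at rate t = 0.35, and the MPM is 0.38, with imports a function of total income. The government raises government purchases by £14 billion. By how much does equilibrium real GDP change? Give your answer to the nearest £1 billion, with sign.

+£17 billion

Spending multiplier = 1/(1 − c(1−t) + m) = 1/(1 − 0.89×0.65 + 0.38) = 1/0.8015 ≈ 1.248.
ΔY = k × ΔG = (+£14 billion) / 0.8015 ≈ +£17 billion.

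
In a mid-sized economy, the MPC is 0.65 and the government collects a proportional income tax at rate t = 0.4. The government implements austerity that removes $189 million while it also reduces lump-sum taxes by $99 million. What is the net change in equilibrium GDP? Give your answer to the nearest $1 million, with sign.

Expenditure multiplier = 1/(1 − c(1−t)) = 1/(1 − 0.65×0.6) = 1/0.61 ≈ 1.639.
ΔG contributes k·ΔG = (−$189 million) / 0.61 ≈ −$309.8 million.
ΔT of −$99 million changes first-round spending by −c·ΔT = +$64.35 million, contributing k·(−c·ΔT) = (+$64.35 million) / 0.61 ≈ +$105.5 million.
Net ΔY = k(ΔG − c·ΔT) = (−$124.65 million) / 0.61 ≈ −$204 million.

−$204 million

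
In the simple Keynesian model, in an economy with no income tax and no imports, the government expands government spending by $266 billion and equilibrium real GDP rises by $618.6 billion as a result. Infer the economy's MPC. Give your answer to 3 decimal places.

Implied spending multiplier k = ΔY/ΔG = 618.6/266 ≈ 2.3256.
Since k = 1/(1 − MPC), MPC = 1 − 1/k = 1 − ΔG/ΔY = 1 − 266/618.6 ≈ 0.570.

0.570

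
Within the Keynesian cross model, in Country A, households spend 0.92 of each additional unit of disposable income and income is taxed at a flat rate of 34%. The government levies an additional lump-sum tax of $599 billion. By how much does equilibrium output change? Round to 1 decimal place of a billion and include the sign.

A lump-sum tax change of +$599 billion shifts disposable income by −$599 billion; first-round consumption changes by −c × ΔT = −0.92 × (+$599 billion) = −$551.08 billion.
Expenditure multiplier = 1/(1 − c(1−t)) = 1/(1 − 0.92×0.66) = 1/0.3928 ≈ 2.546.
The tax multiplier is −c × k ≈ −2.342, so ΔY = k × (−c·ΔT) = (−$551.08 billion) / 0.3928 ≈ −$1,403 billion.

−$1,403.0 billion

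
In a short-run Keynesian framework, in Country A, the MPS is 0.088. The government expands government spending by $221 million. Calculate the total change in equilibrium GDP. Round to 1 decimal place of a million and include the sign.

MPC = 1 − MPS = 1 − 0.088 = 0.912.
Spending multiplier = 1/(1 − MPC) = 1/(1 − 0.912) = 1/0.088 ≈ 11.364.
ΔY = k × ΔG = (+$221 million) / 0.088 ≈ +$2,511.4 million.

+$2,511.4 million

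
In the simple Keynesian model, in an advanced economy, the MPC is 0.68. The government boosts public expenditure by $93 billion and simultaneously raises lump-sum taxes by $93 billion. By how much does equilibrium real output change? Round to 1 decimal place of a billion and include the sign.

Expenditure multiplier = 1/(1 − MPC) = 1/(1 − 0.68) = 1/0.32 = 3.125.
ΔG contributes k·ΔG = (+$93 billion) / 0.32 ≈ +$290.6 billion.
ΔT of +$93 billion changes first-round spending by −c·ΔT = −$63.24 billion, contributing k·(−c·ΔT) = (−$63.24 billion) / 0.32 ≈ −$197.6 billion.
With ΔG = ΔT and no other leakages, the balanced-budget multiplier is 1, so ΔY = ΔG = +$93 billion.

+$93.0 billion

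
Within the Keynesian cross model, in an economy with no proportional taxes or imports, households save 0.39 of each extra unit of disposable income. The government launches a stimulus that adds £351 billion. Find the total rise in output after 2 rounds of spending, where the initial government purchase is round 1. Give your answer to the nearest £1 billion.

MPC = 1 − MPS = 1 − 0.39 = 0.61.
Round 1 adds ΔG = £351 billion; each later round is MPC = 0.61 times the previous.
After 2 rounds: 351 + 214.11 = ΔG·(1 − c^2)/(1 − c) = 351 × (1 − 0.3721)/0.39 ≈ £565 billion.

£565 billion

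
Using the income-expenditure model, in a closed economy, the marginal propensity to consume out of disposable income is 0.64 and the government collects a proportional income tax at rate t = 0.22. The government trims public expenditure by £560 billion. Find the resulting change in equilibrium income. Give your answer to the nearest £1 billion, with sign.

Government-spending multiplier = 1/(1 − c(1−t)) = 1/(1 − 0.64×0.78) = 1/0.5008 ≈ 1.997.
ΔY = k × ΔG = (−£560 billion) / 0.5008 ≈ −£1,118 billion.

−£1,118 billion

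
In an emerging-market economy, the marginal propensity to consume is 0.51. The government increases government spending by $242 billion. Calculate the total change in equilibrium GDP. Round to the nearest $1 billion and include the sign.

+$494 billion

Government-spending multiplier = 1/(1 − MPC) = 1/(1 − 0.51) = 1/0.49 ≈ 2.041.
ΔY = k × ΔG = (+$242 billion) / 0.49 ≈ +$494 billion.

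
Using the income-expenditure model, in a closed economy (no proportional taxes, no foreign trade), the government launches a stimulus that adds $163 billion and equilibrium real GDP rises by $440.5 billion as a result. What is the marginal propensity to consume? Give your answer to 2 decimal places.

0.63

Implied spending multiplier k = ΔY/ΔG = 440.5/163 ≈ 2.7025.
Since k = 1/(1 − MPC), MPC = 1 − 1/k = 1 − ΔG/ΔY = 1 − 163/440.5 ≈ 0.63.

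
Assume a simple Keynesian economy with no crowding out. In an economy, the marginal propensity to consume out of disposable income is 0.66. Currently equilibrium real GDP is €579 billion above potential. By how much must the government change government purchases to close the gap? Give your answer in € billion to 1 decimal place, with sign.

Spending multiplier = 1/(1 − MPC) = 1/(1 − 0.66) = 1/0.34 ≈ 2.941.
Need ΔY = −€579 billion, so ΔG = ΔY/k = (−€579 billion) × 0.34 ≈ −€196.9 billion.
The government should cut government purchases by €196.9 billion.

−€196.9 billion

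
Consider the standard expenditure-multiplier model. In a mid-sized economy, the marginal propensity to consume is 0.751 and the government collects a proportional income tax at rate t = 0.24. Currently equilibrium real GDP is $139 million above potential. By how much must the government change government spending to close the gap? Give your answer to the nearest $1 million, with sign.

Spending multiplier = 1/(1 − c(1−t)) = 1/(1 − 0.751×0.76) = 1/0.42924 ≈ 2.33.
Need ΔY = −$139 million, so ΔG = ΔY/k = (−$139 million) × 0.42924 ≈ −$60 million.
The government should cut government spending by $60 million.

−$60 million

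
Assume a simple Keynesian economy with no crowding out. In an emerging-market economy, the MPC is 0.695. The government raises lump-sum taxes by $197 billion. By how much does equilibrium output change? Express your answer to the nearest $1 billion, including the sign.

−$449 billion

A lump-sum tax change of +$197 billion shifts disposable income by −$197 billion; first-round consumption changes by −c × ΔT = −0.695 × (+$197 billion) = −$136.915 billion.
Expenditure multiplier = 1/(1 − MPC) = 1/(1 − 0.695) = 1/0.305 ≈ 3.279.
The tax multiplier is −c × k ≈ −2.279, so ΔY = k × (−c·ΔT) = (−$136.915 billion) / 0.305 ≈ −$449 billion.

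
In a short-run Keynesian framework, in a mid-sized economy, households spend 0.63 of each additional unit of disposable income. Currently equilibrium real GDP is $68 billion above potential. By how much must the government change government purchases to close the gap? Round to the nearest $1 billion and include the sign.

Spending multiplier = 1/(1 − MPC) = 1/(1 − 0.63) = 1/0.37 ≈ 2.703.
Need ΔY = −$68 billion, so ΔG = ΔY/k = (−$68 billion) × 0.37 ≈ −$25 billion.
The government should cut government purchases by $25 billion.

−$25 billion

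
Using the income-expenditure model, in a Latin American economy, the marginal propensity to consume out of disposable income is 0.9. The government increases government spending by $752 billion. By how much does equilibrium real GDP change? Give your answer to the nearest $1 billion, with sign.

Expenditure multiplier = 1/(1 − MPC) = 1/(1 − 0.9) = 1/0.1 = 10.
ΔY = k × ΔG = (+$752 billion) / 0.1 = +$7,520 billion.

+$7,520 billion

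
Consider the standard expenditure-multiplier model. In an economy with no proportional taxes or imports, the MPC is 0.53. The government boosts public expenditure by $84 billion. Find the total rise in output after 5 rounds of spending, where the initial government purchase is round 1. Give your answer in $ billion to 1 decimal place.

Round 1 adds ΔG = $84 billion; each later round is MPC = 0.53 times the previous.
After 5 rounds: 84 + 44.52 + 23.5956 + 12.505668 + 6.62800404 = ΔG·(1 − c^5)/(1 − c) = 84 × (1 − 0.0418195493)/0.47 ≈ $171.2 billion.

$171.2 billion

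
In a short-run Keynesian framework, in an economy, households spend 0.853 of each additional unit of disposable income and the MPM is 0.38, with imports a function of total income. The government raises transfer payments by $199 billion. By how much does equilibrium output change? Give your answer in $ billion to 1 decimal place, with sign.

The transfer change shifts disposable income by +$199 billion, so first-round consumption changes by c·ΔTR = 0.853 × (+$199 billion) = +$169.747 billion.
Expenditure multiplier = 1/(1 − c + m) = 1/(1 − 0.853 + 0.38) = 1/0.527 ≈ 1.898.
The transfer multiplier is c × k ≈ 1.619, so ΔY = k × (c·ΔTR) = (+$169.747 billion) / 0.527 ≈ +$322.1 billion.

+$322.1 billion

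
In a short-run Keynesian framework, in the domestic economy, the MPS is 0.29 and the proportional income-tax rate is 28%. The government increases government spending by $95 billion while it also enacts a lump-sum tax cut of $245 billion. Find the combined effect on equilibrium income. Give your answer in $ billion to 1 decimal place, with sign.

+$550.2 billion

MPC = 1 − MPS = 1 − 0.29 = 0.71.
Expenditure multiplier = 1/(1 − c(1−t)) = 1/(1 − 0.71×0.72) = 1/0.4888 ≈ 2.046.
ΔG contributes k·ΔG = (+$95 billion) / 0.4888 ≈ +$194.4 billion.
ΔT of −$245 billion changes first-round spending by −c·ΔT = +$173.95 billion, contributing k·(−c·ΔT) = (+$173.95 billion) / 0.4888 ≈ +$355.9 billion.
Net ΔY = k(ΔG − c·ΔT) = (+$268.95 billion) / 0.4888 ≈ +$550.2 billion.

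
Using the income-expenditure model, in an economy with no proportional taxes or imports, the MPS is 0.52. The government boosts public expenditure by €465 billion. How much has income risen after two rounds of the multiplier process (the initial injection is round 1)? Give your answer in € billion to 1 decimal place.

€688.2 billion

MPC = 1 − MPS = 1 − 0.52 = 0.48.
Round 1 adds ΔG = €465 billion; each later round is MPC = 0.48 times the previous.
After 2 rounds: 465 + 223.2 = ΔG·(1 − c^2)/(1 − c) = 465 × (1 − 0.2304)/0.52 = €688.2 billion.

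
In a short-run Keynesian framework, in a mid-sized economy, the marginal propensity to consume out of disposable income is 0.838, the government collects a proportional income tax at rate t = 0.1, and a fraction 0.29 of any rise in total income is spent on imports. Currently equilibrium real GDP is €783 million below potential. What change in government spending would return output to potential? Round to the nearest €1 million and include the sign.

Spending multiplier = 1/(1 − c(1−t) + m) = 1/(1 − 0.838×0.9 + 0.29) = 1/0.5358 ≈ 1.866.
Need ΔY = +€783 million, so ΔG = ΔY/k = (+€783 million) × 0.5358 ≈ +€420 million.
The government should increase government spending by €420 million.

+€420 million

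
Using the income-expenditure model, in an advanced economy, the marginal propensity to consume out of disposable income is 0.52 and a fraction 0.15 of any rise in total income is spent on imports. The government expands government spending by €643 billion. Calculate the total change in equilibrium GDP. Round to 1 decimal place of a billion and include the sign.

Expenditure multiplier = 1/(1 − c + m) = 1/(1 − 0.52 + 0.15) = 1/0.63 ≈ 1.587.
ΔY = k × ΔG = (+€643 billion) / 0.63 ≈ +€1,020.6 billion.

+€1,020.6 billion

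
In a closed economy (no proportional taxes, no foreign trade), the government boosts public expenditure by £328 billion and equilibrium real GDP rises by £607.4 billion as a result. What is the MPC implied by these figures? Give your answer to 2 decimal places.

Implied spending multiplier k = ΔY/ΔG = 607.4/328 ≈ 1.8518.
Since k = 1/(1 − MPC), MPC = 1 − 1/k = 1 − ΔG/ΔY = 1 − 328/607.4 ≈ 0.46.

0.46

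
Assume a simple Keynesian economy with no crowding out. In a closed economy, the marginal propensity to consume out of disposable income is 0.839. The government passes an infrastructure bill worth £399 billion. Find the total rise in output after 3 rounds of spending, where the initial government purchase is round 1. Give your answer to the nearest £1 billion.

Round 1 adds ΔG = £399 billion; each later round is MPC = 0.839 times the previous.
After 3 rounds: 399 + 334.761 + 280.864479 = ΔG·(1 − c^3)/(1 − c) = 399 × (1 − 0.590589719)/0.161 ≈ £1,015 billion.

£1,015 billion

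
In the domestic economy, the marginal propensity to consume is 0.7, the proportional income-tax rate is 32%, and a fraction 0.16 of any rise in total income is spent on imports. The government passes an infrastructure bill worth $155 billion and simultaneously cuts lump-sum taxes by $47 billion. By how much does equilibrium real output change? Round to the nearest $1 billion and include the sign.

Expenditure multiplier = 1/(1 − c(1−t) + m) = 1/(1 − 0.7×0.68 + 0.16) = 1/0.684 ≈ 1.462.
ΔG contributes k·ΔG = (+$155 billion) / 0.684 ≈ +$226.6 billion.
ΔT of −$47 billion changes first-round spending by −c·ΔT = +$32.9 billion, contributing k·(−c·ΔT) = (+$32.9 billion) / 0.684 ≈ +$48.1 billion.
Net ΔY = k(ΔG − c·ΔT) = (+$187.9 billion) / 0.684 ≈ +$275 billion.

+$275 billion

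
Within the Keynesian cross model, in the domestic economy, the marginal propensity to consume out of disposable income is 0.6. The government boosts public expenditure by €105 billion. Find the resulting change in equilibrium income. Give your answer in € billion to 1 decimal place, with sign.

Expenditure multiplier = 1/(1 − MPC) = 1/(1 − 0.6) = 1/0.4 = 2.5.
ΔY = k × ΔG = (+€105 billion) / 0.4 = +€262.5 billion.

+€262.5 billion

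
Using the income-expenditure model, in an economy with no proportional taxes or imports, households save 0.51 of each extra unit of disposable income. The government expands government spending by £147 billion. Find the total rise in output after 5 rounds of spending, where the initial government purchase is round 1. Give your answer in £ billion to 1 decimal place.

£280.1 billion

MPC = 1 − MPS = 1 − 0.51 = 0.49.
Round 1 adds ΔG = £147 billion; each later round is MPC = 0.49 times the previous.
After 5 rounds: 147 + 72.03 + 35.2947 + 17.294403 + 8.47425747 = ΔG·(1 − c^5)/(1 − c) = 147 × (1 − 0.0282475249)/0.51 ≈ £280.1 billion.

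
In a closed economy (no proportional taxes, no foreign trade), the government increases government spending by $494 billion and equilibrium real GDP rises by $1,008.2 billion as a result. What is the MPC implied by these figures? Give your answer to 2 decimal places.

Implied spending multiplier k = ΔY/ΔG = 1,008.2/494 ≈ 2.0409.
Since k = 1/(1 − MPC), MPC = 1 − 1/k = 1 − ΔG/ΔY = 1 − 494/1,008.2 ≈ 0.51.

0.51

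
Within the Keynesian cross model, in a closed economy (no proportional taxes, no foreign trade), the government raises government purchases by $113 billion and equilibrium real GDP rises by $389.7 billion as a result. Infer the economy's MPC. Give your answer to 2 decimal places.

0.71

Implied spending multiplier k = ΔY/ΔG = 389.7/113 ≈ 3.4487.
Since k = 1/(1 − MPC), MPC = 1 − 1/k = 1 − ΔG/ΔY = 1 − 113/389.7 ≈ 0.71.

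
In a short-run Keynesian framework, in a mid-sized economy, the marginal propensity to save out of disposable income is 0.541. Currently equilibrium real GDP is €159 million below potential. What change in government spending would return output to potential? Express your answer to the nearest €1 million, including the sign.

+€86 million

MPC = 1 − MPS = 1 − 0.541 = 0.459.
Spending multiplier = 1/(1 − MPC) = 1/(1 − 0.459) = 1/0.541 ≈ 1.848.
Need ΔY = +€159 million, so ΔG = ΔY/k = (+€159 million) × 0.541 ≈ +€86 million.
The government should increase government spending by €86 million.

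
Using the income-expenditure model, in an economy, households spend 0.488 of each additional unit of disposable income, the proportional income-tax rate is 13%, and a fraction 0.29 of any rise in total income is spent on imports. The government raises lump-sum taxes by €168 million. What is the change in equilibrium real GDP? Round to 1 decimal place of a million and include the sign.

−€94.7 million

A lump-sum tax change of +€168 million shifts disposable income by −€168 million; first-round consumption changes by −c × ΔT = −0.488 × (+€168 million) = −€81.984 million.
Expenditure multiplier = 1/(1 − c(1−t) + m) = 1/(1 − 0.488×0.87 + 0.29) = 1/0.86544 ≈ 1.155.
The tax multiplier is −c × k ≈ −0.564, so ΔY = k × (−c·ΔT) = (−€81.984 million) / 0.86544 ≈ −€94.7 million.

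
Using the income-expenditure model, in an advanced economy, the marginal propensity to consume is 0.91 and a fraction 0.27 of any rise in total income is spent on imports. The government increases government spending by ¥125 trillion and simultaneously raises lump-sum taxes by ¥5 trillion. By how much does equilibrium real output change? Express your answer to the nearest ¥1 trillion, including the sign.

+¥335 trillion

Expenditure multiplier = 1/(1 − c + m) = 1/(1 − 0.91 + 0.27) = 1/0.36 ≈ 2.778.
ΔG contributes k·ΔG = (+¥125 trillion) / 0.36 ≈ +¥347.2 trillion.
ΔT of +¥5 trillion changes first-round spending by −c·ΔT = −¥4.55 trillion, contributing k·(−c·ΔT) = (−¥4.55 trillion) / 0.36 ≈ −¥12.6 trillion.
Net ΔY = k(ΔG − c·ΔT) = (+¥120.45 trillion) / 0.36 ≈ +¥335 trillion.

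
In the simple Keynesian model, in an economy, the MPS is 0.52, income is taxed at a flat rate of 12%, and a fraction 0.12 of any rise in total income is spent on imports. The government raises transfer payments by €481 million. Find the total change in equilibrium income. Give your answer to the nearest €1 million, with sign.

+€331 million

MPC = 1 − MPS = 1 − 0.52 = 0.48.
The transfer change shifts disposable income by +€481 million, so first-round consumption changes by c·ΔTR = 0.48 × (+€481 million) = +€230.88 million.
Expenditure multiplier = 1/(1 − c(1−t) + m) = 1/(1 − 0.48×0.88 + 0.12) = 1/0.6976 ≈ 1.433.
The transfer multiplier is c × k ≈ 0.688, so ΔY = k × (c·ΔTR) = (+€230.88 million) / 0.6976 ≈ +€331 million.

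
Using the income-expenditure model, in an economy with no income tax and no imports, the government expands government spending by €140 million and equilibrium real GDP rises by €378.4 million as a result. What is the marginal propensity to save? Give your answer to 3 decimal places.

0.370

Implied spending multiplier k = ΔY/ΔG = 378.4/140 ≈ 2.7029.
Since k = 1/(1 − MPC), MPC = 1 − 1/k = 1 − ΔG/ΔY = 1 − 140/378.4 ≈ 0.630.
MPS = 1 − MPC = 0.370.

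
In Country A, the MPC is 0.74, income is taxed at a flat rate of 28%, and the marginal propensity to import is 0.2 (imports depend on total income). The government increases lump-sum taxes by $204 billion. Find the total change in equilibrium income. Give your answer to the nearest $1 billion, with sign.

−$226 billion

A lump-sum tax change of +$204 billion shifts disposable income by −$204 billion; first-round consumption changes by −c × ΔT = −0.74 × (+$204 billion) = −$150.96 billion.
Expenditure multiplier = 1/(1 − c(1−t) + m) = 1/(1 − 0.74×0.72 + 0.2) = 1/0.6672 ≈ 1.499.
The tax multiplier is −c × k ≈ −1.109, so ΔY = k × (−c·ΔT) = (−$150.96 billion) / 0.6672 ≈ −$226 billion.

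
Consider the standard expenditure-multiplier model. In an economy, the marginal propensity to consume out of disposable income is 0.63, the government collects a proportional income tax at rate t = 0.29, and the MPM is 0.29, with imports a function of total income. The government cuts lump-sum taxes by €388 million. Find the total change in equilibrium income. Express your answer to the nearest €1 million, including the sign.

+€290 million

A lump-sum tax change of −€388 million shifts disposable income by +€388 million; first-round consumption changes by −c × ΔT = −0.63 × (−€388 million) = +€244.44 million.
Expenditure multiplier = 1/(1 − c(1−t) + m) = 1/(1 − 0.63×0.71 + 0.29) = 1/0.8427 ≈ 1.187.
The tax multiplier is −c × k ≈ −0.748, so ΔY = k × (−c·ΔT) = (+€244.44 million) / 0.8427 ≈ +€290 million.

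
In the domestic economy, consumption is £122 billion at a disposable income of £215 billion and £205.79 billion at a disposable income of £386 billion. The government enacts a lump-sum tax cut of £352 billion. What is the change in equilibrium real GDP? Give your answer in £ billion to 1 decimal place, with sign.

+£338.2 billion

MPC = ΔC/ΔYd = (205.79 − 122)/(386 − 215) = 83.79/171 = 0.49.
A lump-sum tax change of −£352 billion shifts disposable income by +£352 billion; first-round consumption changes by −c × ΔT = −0.49 × (−£352 billion) = +£172.48 billion.
Expenditure multiplier = 1/(1 − MPC) = 1/(1 − 0.49) = 1/0.51 ≈ 1.961.
The tax multiplier is −c × k ≈ −0.961, so ΔY = k × (−c·ΔT) = (+£172.48 billion) / 0.51 ≈ +£338.2 billion.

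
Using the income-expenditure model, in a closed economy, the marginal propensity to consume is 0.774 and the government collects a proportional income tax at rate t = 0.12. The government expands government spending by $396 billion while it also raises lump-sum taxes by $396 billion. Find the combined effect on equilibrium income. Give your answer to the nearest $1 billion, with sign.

+$281 billion

Expenditure multiplier = 1/(1 − c(1−t)) = 1/(1 − 0.774×0.88) = 1/0.31888 ≈ 3.136.
ΔG contributes k·ΔG = (+$396 billion) / 0.31888 ≈ +$1,241.8 billion.
ΔT of +$396 billion changes first-round spending by −c·ΔT = −$306.504 billion, contributing k·(−c·ΔT) = (−$306.504 billion) / 0.31888 ≈ −$961.2 billion.
Net ΔY = k(ΔG − c·ΔT) = (+$89.496 billion) / 0.31888 ≈ +$281 billion.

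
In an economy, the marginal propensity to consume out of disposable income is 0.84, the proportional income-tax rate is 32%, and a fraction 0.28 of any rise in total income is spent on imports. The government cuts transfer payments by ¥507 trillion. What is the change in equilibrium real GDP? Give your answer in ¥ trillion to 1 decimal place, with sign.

−¥600.8 trillion

The transfer change shifts disposable income by −¥507 trillion, so first-round consumption changes by c·ΔTR = 0.84 × (−¥507 trillion) = −¥425.88 trillion.
Expenditure multiplier = 1/(1 − c(1−t) + m) = 1/(1 − 0.84×0.68 + 0.28) = 1/0.7088 ≈ 1.411.
The transfer multiplier is c × k ≈ 1.185, so ΔY = k × (c·ΔTR) = (−¥425.88 trillion) / 0.7088 ≈ −¥600.8 trillion.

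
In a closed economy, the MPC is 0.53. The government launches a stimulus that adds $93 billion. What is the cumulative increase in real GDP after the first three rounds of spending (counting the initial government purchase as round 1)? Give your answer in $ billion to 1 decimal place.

$168.4 billion

Round 1 adds ΔG = $93 billion; each later round is MPC = 0.53 times the previous.
After 3 rounds: 93 + 49.29 + 26.1237 = ΔG·(1 − c^3)/(1 − c) = 93 × (1 − 0.148877)/0.47 ≈ $168.4 billion.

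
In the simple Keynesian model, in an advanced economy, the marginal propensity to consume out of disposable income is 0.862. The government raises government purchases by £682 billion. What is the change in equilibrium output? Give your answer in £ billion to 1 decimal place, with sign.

+£4,942.0 billion

Spending multiplier = 1/(1 − MPC) = 1/(1 − 0.862) = 1/0.138 ≈ 7.246.
ΔY = k × ΔG = (+£682 billion) / 0.138 ≈ +£4,942 billion.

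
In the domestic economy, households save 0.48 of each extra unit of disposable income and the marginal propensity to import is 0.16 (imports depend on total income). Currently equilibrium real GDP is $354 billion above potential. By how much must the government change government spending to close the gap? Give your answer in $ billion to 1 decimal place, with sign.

−$226.6 billion

MPC = 1 − MPS = 1 − 0.48 = 0.52.
Spending multiplier = 1/(1 − c + m) = 1/(1 − 0.52 + 0.16) = 1/0.64 ≈ 1.563.
Need ΔY = −$354 billion, so ΔG = ΔY/k = (−$354 billion) × 0.64 ≈ −$226.6 billion.
The government should cut government spending by $226.6 billion.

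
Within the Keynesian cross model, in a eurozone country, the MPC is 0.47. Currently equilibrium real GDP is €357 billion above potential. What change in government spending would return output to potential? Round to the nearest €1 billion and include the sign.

−€189 billion

Spending multiplier = 1/(1 − MPC) = 1/(1 − 0.47) = 1/0.53 ≈ 1.887.
Need ΔY = −€357 billion, so ΔG = ΔY/k = (−€357 billion) × 0.53 ≈ −€189 billion.
The government should cut government spending by €189 billion.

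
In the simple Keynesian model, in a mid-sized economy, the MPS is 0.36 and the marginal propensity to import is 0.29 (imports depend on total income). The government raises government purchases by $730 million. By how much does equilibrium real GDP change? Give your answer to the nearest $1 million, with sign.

+$1,123 million

MPC = 1 − MPS = 1 − 0.36 = 0.64.
Spending multiplier = 1/(1 − c + m) = 1/(1 − 0.64 + 0.29) = 1/0.65 ≈ 1.538.
ΔY = k × ΔG = (+$730 million) / 0.65 ≈ +$1,123 million.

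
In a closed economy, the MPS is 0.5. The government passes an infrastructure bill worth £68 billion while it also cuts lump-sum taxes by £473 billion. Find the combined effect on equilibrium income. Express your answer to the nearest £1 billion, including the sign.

+£609 billion

MPC = 1 − MPS = 1 − 0.5 = 0.5.
Expenditure multiplier = 1/(1 − MPC) = 1/(1 − 0.5) = 1/0.5 = 2.
ΔG contributes k·ΔG = (+£68 billion) / 0.5 = +£136 billion.
ΔT of −£473 billion changes first-round spending by −c·ΔT = +£236.5 billion, contributing k·(−c·ΔT) = (+£236.5 billion) / 0.5 = +£473 billion.
Net ΔY = k(ΔG − c·ΔT) = (+£304.5 billion) / 0.5 = +£609 billion.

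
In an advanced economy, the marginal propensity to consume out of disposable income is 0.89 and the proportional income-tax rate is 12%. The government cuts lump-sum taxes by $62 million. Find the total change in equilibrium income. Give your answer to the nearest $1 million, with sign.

+$255 million

A lump-sum tax change of −$62 million shifts disposable income by +$62 million; first-round consumption changes by −c × ΔT = −0.89 × (−$62 million) = +$55.18 million.
Expenditure multiplier = 1/(1 − c(1−t)) = 1/(1 − 0.89×0.88) = 1/0.2168 ≈ 4.613.
The tax multiplier is −c × k ≈ −4.105, so ΔY = k × (−c·ΔT) = (+$55.18 million) / 0.2168 ≈ +$255 million.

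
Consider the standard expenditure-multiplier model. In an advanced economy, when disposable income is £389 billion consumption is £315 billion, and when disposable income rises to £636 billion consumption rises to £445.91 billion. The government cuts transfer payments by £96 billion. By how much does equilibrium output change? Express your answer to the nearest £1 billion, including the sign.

−£108 billion

MPC = ΔC/ΔYd = (445.91 − 315)/(636 − 389) = 130.91/247 = 0.53.
The transfer change shifts disposable income by −£96 billion, so first-round consumption changes by c·ΔTR = 0.53 × (−£96 billion) = −£50.88 billion.
Expenditure multiplier = 1/(1 − MPC) = 1/(1 − 0.53) = 1/0.47 ≈ 2.128.
The transfer multiplier is c × k ≈ 1.128, so ΔY = k × (c·ΔTR) = (−£50.88 billion) / 0.47 ≈ −£108 billion.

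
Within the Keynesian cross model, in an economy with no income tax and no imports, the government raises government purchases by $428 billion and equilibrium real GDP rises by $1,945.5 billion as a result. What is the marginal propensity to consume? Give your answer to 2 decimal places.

Implied spending multiplier k = ΔY/ΔG = 1,945.5/428 ≈ 4.5456.
Since k = 1/(1 − MPC), MPC = 1 − 1/k = 1 − ΔG/ΔY = 1 − 428/1,945.5 ≈ 0.78.

0.78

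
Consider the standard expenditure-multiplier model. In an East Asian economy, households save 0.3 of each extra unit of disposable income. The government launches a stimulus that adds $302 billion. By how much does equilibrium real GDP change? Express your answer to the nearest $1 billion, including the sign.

MPC = 1 − MPS = 1 − 0.3 = 0.7.
Expenditure multiplier = 1/(1 − MPC) = 1/(1 − 0.7) = 1/0.3 ≈ 3.333.
ΔY = k × ΔG = (+$302 billion) / 0.3 ≈ +$1,007 billion.

+$1,007 billion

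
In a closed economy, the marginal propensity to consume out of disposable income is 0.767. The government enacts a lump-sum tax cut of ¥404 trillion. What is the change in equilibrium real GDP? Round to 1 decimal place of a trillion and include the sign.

A lump-sum tax change of −¥404 trillion shifts disposable income by +¥404 trillion; first-round consumption changes by −c × ΔT = −0.767 × (−¥404 trillion) = +¥309.868 trillion.
Expenditure multiplier = 1/(1 − MPC) = 1/(1 − 0.767) = 1/0.233 ≈ 4.292.
The tax multiplier is −c × k ≈ −3.292, so ΔY = k × (−c·ΔT) = (+¥309.868 trillion) / 0.233 ≈ +¥1,329.9 trillion.

+¥1,329.9 trillion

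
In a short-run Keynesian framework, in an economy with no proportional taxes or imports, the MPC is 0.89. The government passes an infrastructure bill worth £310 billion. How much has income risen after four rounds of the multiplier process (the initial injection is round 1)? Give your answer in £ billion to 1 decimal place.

Round 1 adds ΔG = £310 billion; each later round is MPC = 0.89 times the previous.
After 4 rounds: 310 + 275.9 + 245.551 + 218.54039 = ΔG·(1 − c^4)/(1 − c) = 310 × (1 − 0.62742241)/0.11 ≈ £1,050 billion.

£1,050.0 billion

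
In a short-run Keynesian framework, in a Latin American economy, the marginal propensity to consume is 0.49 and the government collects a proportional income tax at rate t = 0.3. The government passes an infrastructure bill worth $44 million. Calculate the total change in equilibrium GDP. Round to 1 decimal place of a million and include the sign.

+$67.0 million

Government-spending multiplier = 1/(1 − c(1−t)) = 1/(1 − 0.49×0.7) = 1/0.657 ≈ 1.522.
ΔY = k × ΔG = (+$44 million) / 0.657 ≈ +$67 million.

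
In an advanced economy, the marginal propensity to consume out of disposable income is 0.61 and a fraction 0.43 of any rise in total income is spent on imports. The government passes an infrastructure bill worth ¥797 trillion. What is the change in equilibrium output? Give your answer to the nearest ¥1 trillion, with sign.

Government-spending multiplier = 1/(1 − c + m) = 1/(1 − 0.61 + 0.43) = 1/0.82 ≈ 1.22.
ΔY = k × ΔG = (+¥797 trillion) / 0.82 ≈ +¥972 trillion.

+¥972 trillion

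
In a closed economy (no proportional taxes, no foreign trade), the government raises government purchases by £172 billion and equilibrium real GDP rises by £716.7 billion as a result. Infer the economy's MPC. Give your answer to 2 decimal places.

Implied spending multiplier k = ΔY/ΔG = 716.7/172 ≈ 4.1669.
Since k = 1/(1 − MPC), MPC = 1 − 1/k = 1 − ΔG/ΔY = 1 − 172/716.7 ≈ 0.76.

0.76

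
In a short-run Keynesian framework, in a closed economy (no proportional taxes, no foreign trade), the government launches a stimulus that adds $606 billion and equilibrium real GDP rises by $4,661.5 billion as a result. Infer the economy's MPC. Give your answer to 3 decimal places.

Implied spending multiplier k = ΔY/ΔG = 4,661.5/606 ≈ 7.6922.
Since k = 1/(1 − MPC), MPC = 1 − 1/k = 1 − ΔG/ΔY = 1 − 606/4,661.5 ≈ 0.870.

0.870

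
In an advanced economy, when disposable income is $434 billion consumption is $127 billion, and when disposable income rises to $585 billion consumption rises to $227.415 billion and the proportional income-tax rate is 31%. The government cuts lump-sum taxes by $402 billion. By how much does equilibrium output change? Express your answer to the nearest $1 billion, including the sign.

+$494 billion

MPC = ΔC/ΔYd = (227.415 − 127)/(585 − 434) = 100.415/151 = 0.665.
A lump-sum tax change of −$402 billion shifts disposable income by +$402 billion; first-round consumption changes by −c × ΔT = −0.665 × (−$402 billion) = +$267.33 billion.
Expenditure multiplier = 1/(1 − c(1−t)) = 1/(1 − 0.665×0.69) = 1/0.54115 ≈ 1.848.
The tax multiplier is −c × k ≈ −1.229, so ΔY = k × (−c·ΔT) = (+$267.33 billion) / 0.54115 ≈ +$494 billion.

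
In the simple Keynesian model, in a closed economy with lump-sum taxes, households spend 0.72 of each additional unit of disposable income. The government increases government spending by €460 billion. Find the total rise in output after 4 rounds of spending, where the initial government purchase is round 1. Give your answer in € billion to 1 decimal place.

€1,201.4 billion

Round 1 adds ΔG = €460 billion; each later round is MPC = 0.72 times the previous.
After 4 rounds: 460 + 331.2 + 238.464 + 171.69408 = ΔG·(1 − c^4)/(1 − c) = 460 × (1 − 0.26873856)/0.28 ≈ €1,201.4 billion.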